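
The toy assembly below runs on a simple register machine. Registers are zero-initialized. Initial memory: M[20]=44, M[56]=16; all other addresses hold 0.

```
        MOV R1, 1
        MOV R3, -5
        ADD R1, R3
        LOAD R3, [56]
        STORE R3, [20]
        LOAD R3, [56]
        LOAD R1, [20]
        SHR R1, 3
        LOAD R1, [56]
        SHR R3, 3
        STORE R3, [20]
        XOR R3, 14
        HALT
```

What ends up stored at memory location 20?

R1=1
R3=-5
R1=1+(-5)=-4
R3=M[56]=16
STORE R3, [20] → M[20]=16
R3=M[56]=16
R1=M[20]=16
R1=16>>3=2
R1=M[56]=16
R3=16>>3=2
STORE R3, [20] → M[20]=2
R3=2^14=12
halt.

2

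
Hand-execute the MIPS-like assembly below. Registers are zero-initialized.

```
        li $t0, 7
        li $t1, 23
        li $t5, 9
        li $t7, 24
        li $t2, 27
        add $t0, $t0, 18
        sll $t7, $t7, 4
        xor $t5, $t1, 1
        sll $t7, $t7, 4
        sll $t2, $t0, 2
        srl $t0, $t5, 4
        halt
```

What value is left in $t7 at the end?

6144

after li $t0, 7: $t0=7
after li $t1, 23: $t1=23
after li $t5, 9: $t5=9
after li $t7, 24: $t7=24
after li $t2, 27: $t2=27
after add $t0, $t0, 18: $t0=7+18=25
after sll $t7, $t7, 4: $t7=24<<4=384
after xor $t5, $t1, 1: $t5=23^1=22
after sll $t7, $t7, 4: $t7=384<<4=6144
after sll $t2, $t0, 2: $t2=25<<2=100
after srl $t0, $t5, 4: $t0=22>>4=1
halt.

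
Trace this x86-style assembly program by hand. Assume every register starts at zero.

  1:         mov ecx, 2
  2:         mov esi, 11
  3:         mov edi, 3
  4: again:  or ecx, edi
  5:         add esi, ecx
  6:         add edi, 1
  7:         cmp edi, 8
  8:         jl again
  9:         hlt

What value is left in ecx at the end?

7

mov ecx, 2 → ecx=2
mov esi, 11 → esi=11
mov edi, 3 → edi=3
or ecx, edi → ecx=2|3=3
add esi, ecx → esi=11+3=14
add edi, 1 → edi=3+1=4
cmp edi, 8  (cmp 4,8)
jl again: taken
or ecx, edi → ecx=3|4=7
add esi, ecx → esi=14+7=21
add edi, 1 → edi=4+1=5
cmp edi, 8  (cmp 5,8)
jl again: taken
or ecx, edi → ecx=7|5=7
add esi, ecx → esi=21+7=28
add edi, 1 → edi=5+1=6
cmp edi, 8  (cmp 6,8)
jl again: taken
or ecx, edi → ecx=7|6=7
add esi, ecx → esi=28+7=35
add edi, 1 → edi=6+1=7
cmp edi, 8  (cmp 7,8)
jl again: taken
or ecx, edi → ecx=7|7=7
add esi, ecx → esi=35+7=42
add edi, 1 → edi=7+1=8
cmp edi, 8  (cmp 8,8)
jl again: not taken
halt.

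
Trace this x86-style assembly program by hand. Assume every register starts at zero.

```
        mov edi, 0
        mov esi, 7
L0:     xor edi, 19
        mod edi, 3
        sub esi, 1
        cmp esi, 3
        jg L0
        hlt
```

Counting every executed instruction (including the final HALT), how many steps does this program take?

edi=0
esi=7
edi=0^19=19
edi=19%3=1
esi=7-1=6
cmp esi, 3  (cmp 6,3)
jg L0: taken
edi=1^19=18
edi=18%3=0
esi=6-1=5
cmp esi, 3  (cmp 5,3)
jg L0: taken
edi=0^19=19
edi=19%3=1
esi=5-1=4
cmp esi, 3  (cmp 4,3)
jg L0: taken
edi=1^19=18
edi=18%3=0
esi=4-1=3
cmp esi, 3  (cmp 3,3)
jg L0: not taken
halt.
Total executed instructions: 23.

23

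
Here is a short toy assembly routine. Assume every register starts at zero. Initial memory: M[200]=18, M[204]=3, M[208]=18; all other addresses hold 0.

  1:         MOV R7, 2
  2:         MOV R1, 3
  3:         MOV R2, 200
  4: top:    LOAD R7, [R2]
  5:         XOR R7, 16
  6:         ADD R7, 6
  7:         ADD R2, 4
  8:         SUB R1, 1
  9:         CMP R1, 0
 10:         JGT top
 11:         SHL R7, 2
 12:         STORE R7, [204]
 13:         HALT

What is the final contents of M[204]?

32

after MOV R7, 2: R7=2
after MOV R1, 3: R1=3
after MOV R2, 200: R2=200
after LOAD R7, [R2]: R7=M[200]=18
after XOR R7, 16: R7=18^16=2
after ADD R7, 6: R7=2+6=8
after ADD R2, 4: R2=200+4=204
after SUB R1, 1: R1=3-1=2
CMP R1, 0  (cmp 2,0)
JGT top: taken
after LOAD R7, [R2]: R7=M[204]=3
after XOR R7, 16: R7=3^16=19
after ADD R7, 6: R7=19+6=25
after ADD R2, 4: R2=204+4=208
after SUB R1, 1: R1=2-1=1
CMP R1, 0  (cmp 1,0)
JGT top: taken
after LOAD R7, [R2]: R7=M[208]=18
after XOR R7, 16: R7=18^16=2
after ADD R7, 6: R7=2+6=8
after ADD R2, 4: R2=208+4=212
after SUB R1, 1: R1=1-1=0
CMP R1, 0  (cmp 0,0)
JGT top: not taken
after SHL R7, 2: R7=8<<2=32
STORE R7, [204] → M[204]=32
halt.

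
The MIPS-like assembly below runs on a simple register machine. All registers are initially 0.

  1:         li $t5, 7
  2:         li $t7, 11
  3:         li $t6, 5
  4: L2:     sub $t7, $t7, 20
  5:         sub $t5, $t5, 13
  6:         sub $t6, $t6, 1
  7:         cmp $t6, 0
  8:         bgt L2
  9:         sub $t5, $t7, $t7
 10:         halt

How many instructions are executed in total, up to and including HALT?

$t5=7
$t7=11
$t6=5
$t7=11-20=-9
$t5=7-13=-6
$t6=5-1=4
cmp $t6, 0  (cmp 4,0)
bgt L2: taken
$t7=(-9)-20=-29
$t5=(-6)-13=-19
$t6=4-1=3
cmp $t6, 0  (cmp 3,0)
bgt L2: taken
$t7=(-29)-20=-49
$t5=(-19)-13=-32
$t6=3-1=2
cmp $t6, 0  (cmp 2,0)
bgt L2: taken
$t7=(-49)-20=-69
$t5=(-32)-13=-45
$t6=2-1=1
cmp $t6, 0  (cmp 1,0)
bgt L2: taken
$t7=(-69)-20=-89
$t5=(-45)-13=-58
$t6=1-1=0
cmp $t6, 0  (cmp 0,0)
bgt L2: not taken
$t5=(-89)-(-89)=0
halt.
Total executed instructions: 30.

30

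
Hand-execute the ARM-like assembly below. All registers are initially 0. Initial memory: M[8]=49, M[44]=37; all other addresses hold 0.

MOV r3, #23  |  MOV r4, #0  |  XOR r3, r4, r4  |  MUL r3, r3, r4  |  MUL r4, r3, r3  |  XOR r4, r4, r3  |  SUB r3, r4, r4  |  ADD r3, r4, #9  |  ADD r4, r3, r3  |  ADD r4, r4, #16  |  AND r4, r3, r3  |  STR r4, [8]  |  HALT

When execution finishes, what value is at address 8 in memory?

after MOV r3, #23: r3=23
after MOV r4, #0: r4=0
after XOR r3, r4, r4: r3=0^0=0
after MUL r3, r3, r4: r3=0*0=0
after MUL r4, r3, r3: r4=0*0=0
after XOR r4, r4, r3: r4=0^0=0
after SUB r3, r4, r4: r3=0-0=0
after ADD r3, r4, #9: r3=0+9=9
after ADD r4, r3, r3: r4=9+9=18
after ADD r4, r4, #16: r4=18+16=34
after AND r4, r3, r3: r4=9&9=9
STR r4, [8] → M[8]=9
halt.

9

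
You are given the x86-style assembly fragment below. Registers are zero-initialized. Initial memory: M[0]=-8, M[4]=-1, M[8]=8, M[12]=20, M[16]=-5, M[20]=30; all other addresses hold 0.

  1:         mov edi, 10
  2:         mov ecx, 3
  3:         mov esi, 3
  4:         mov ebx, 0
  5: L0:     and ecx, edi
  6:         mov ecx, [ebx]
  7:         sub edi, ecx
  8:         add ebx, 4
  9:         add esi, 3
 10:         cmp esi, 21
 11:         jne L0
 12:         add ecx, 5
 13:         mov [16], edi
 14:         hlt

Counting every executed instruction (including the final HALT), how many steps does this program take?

edi=10
ecx=3
esi=3
ebx=0
ecx=3&10=2
ecx=M[0]=-8
edi=10-(-8)=18
ebx=0+4=4
esi=3+3=6
cmp esi, 21  (cmp 6,21)
jne L0: taken
ecx=(-8)&18=16
ecx=M[4]=-1
edi=18-(-1)=19
ebx=4+4=8
esi=6+3=9
cmp esi, 21  (cmp 9,21)
jne L0: taken
ecx=(-1)&19=19
ecx=M[8]=8
edi=19-8=11
ebx=8+4=12
esi=9+3=12
cmp esi, 21  (cmp 12,21)
jne L0: taken
ecx=8&11=8
ecx=M[12]=20
edi=11-20=-9
ebx=12+4=16
esi=12+3=15
cmp esi, 21  (cmp 15,21)
jne L0: taken
ecx=20&(-9)=20
ecx=M[16]=-5
edi=(-9)-(-5)=-4
ebx=16+4=20
esi=15+3=18
cmp esi, 21  (cmp 18,21)
jne L0: taken
ecx=(-5)&(-4)=-8
ecx=M[20]=30
edi=(-4)-30=-34
ebx=20+4=24
esi=18+3=21
cmp esi, 21  (cmp 21,21)
jne L0: not taken
ecx=30+5=35
mov [16], edi → M[16]=-34
halt.
Total executed instructions: 49.

49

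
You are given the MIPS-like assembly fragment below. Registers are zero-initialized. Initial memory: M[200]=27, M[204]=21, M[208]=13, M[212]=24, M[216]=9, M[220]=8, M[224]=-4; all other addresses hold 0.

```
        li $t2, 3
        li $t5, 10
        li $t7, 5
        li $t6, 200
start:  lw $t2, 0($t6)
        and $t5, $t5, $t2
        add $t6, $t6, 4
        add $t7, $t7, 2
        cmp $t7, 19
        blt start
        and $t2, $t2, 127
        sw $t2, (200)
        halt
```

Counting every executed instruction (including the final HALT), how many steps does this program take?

$t2=3
$t5=10
$t7=5
$t6=200
$t2=M[200]=27
$t5=10&27=10
$t6=200+4=204
$t7=5+2=7
cmp $t7, 19  (cmp 7,19)
blt start: taken
$t2=M[204]=21
$t5=10&21=0
$t6=204+4=208
$t7=7+2=9
cmp $t7, 19  (cmp 9,19)
blt start: taken
$t2=M[208]=13
$t5=0&13=0
$t6=208+4=212
$t7=9+2=11
cmp $t7, 19  (cmp 11,19)
blt start: taken
$t2=M[212]=24
$t5=0&24=0
$t6=212+4=216
$t7=11+2=13
cmp $t7, 19  (cmp 13,19)
blt start: taken
$t2=M[216]=9
$t5=0&9=0
$t6=216+4=220
$t7=13+2=15
cmp $t7, 19  (cmp 15,19)
blt start: taken
$t2=M[220]=8
$t5=0&8=0
$t6=220+4=224
$t7=15+2=17
cmp $t7, 19  (cmp 17,19)
blt start: taken
$t2=M[224]=-4
$t5=0&(-4)=0
$t6=224+4=228
$t7=17+2=19
cmp $t7, 19  (cmp 19,19)
blt start: not taken
$t2=(-4)&127=124
sw $t2, (200) → M[200]=124
halt.
Total executed instructions: 49.

49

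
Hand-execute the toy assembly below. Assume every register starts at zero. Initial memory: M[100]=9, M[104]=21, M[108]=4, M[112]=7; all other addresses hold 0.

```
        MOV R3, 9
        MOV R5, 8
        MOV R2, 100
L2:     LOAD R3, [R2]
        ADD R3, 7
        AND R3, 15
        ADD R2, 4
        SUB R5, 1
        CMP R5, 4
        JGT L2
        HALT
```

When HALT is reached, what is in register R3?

14

MOV R3, 9 → R3=9
MOV R5, 8 → R5=8
MOV R2, 100 → R2=100
LOAD R3, [R2] → R3=M[100]=9
ADD R3, 7 → R3=9+7=16
AND R3, 15 → R3=16&15=0
ADD R2, 4 → R2=100+4=104
SUB R5, 1 → R5=8-1=7
CMP R5, 4  (cmp 7,4)
JGT L2: taken
LOAD R3, [R2] → R3=M[104]=21
ADD R3, 7 → R3=21+7=28
AND R3, 15 → R3=28&15=12
ADD R2, 4 → R2=104+4=108
SUB R5, 1 → R5=7-1=6
CMP R5, 4  (cmp 6,4)
JGT L2: taken
LOAD R3, [R2] → R3=M[108]=4
ADD R3, 7 → R3=4+7=11
AND R3, 15 → R3=11&15=11
ADD R2, 4 → R2=108+4=112
SUB R5, 1 → R5=6-1=5
CMP R5, 4  (cmp 5,4)
JGT L2: taken
LOAD R3, [R2] → R3=M[112]=7
ADD R3, 7 → R3=7+7=14
AND R3, 15 → R3=14&15=14
ADD R2, 4 → R2=112+4=116
SUB R5, 1 → R5=5-1=4
CMP R5, 4  (cmp 4,4)
JGT L2: not taken
halt.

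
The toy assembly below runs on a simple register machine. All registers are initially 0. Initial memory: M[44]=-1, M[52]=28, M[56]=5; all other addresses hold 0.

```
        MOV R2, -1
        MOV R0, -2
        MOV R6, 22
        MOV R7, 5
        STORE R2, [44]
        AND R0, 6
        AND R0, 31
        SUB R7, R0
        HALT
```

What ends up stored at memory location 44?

after MOV R2, -1: R2=-1
after MOV R0, -2: R0=-2
after MOV R6, 22: R6=22
after MOV R7, 5: R7=5
STORE R2, [44] → M[44]=-1
after AND R0, 6: R0=(-2)&6=6
after AND R0, 31: R0=6&31=6
after SUB R7, R0: R7=5-6=-1
halt.

-1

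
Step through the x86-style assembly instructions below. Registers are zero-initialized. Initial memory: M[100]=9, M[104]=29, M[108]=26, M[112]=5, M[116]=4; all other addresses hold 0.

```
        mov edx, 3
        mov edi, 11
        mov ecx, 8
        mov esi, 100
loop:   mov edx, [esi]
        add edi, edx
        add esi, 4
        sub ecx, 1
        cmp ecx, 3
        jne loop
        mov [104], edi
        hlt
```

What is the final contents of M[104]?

after mov edx, 3: edx=3
after mov edi, 11: edi=11
after mov ecx, 8: ecx=8
after mov esi, 100: esi=100
after mov edx, [esi]: edx=M[100]=9
after add edi, edx: edi=11+9=20
after add esi, 4: esi=100+4=104
after sub ecx, 1: ecx=8-1=7
cmp ecx, 3  (cmp 7,3)
jne loop: taken
after mov edx, [esi]: edx=M[104]=29
after add edi, edx: edi=20+29=49
after add esi, 4: esi=104+4=108
after sub ecx, 1: ecx=7-1=6
cmp ecx, 3  (cmp 6,3)
jne loop: taken
after mov edx, [esi]: edx=M[108]=26
after add edi, edx: edi=49+26=75
after add esi, 4: esi=108+4=112
after sub ecx, 1: ecx=6-1=5
cmp ecx, 3  (cmp 5,3)
jne loop: taken
after mov edx, [esi]: edx=M[112]=5
after add edi, edx: edi=75+5=80
after add esi, 4: esi=112+4=116
after sub ecx, 1: ecx=5-1=4
cmp ecx, 3  (cmp 4,3)
jne loop: taken
after mov edx, [esi]: edx=M[116]=4
after add edi, edx: edi=80+4=84
after add esi, 4: esi=116+4=120
after sub ecx, 1: ecx=4-1=3
cmp ecx, 3  (cmp 3,3)
jne loop: not taken
mov [104], edi → M[104]=84
halt.

84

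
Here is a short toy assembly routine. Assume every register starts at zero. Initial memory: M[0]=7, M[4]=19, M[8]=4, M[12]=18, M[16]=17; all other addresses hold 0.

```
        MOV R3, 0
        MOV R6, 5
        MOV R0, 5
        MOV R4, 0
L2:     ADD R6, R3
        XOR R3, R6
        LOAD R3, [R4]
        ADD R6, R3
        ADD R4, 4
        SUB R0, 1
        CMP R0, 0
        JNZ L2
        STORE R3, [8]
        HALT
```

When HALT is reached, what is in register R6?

118

MOV R3, 0 → R3=0
MOV R6, 5 → R6=5
MOV R0, 5 → R0=5
MOV R4, 0 → R4=0
ADD R6, R3 → R6=5+0=5
XOR R3, R6 → R3=0^5=5
LOAD R3, [R4] → R3=M[0]=7
ADD R6, R3 → R6=5+7=12
ADD R4, 4 → R4=0+4=4
SUB R0, 1 → R0=5-1=4
CMP R0, 0  (cmp 4,0)
JNZ L2: taken
ADD R6, R3 → R6=12+7=19
XOR R3, R6 → R3=7^19=20
LOAD R3, [R4] → R3=M[4]=19
ADD R6, R3 → R6=19+19=38
ADD R4, 4 → R4=4+4=8
SUB R0, 1 → R0=4-1=3
CMP R0, 0  (cmp 3,0)
JNZ L2: taken
ADD R6, R3 → R6=38+19=57
XOR R3, R6 → R3=19^57=42
LOAD R3, [R4] → R3=M[8]=4
ADD R6, R3 → R6=57+4=61
ADD R4, 4 → R4=8+4=12
SUB R0, 1 → R0=3-1=2
CMP R0, 0  (cmp 2,0)
JNZ L2: taken
ADD R6, R3 → R6=61+4=65
XOR R3, R6 → R3=4^65=69
LOAD R3, [R4] → R3=M[12]=18
ADD R6, R3 → R6=65+18=83
ADD R4, 4 → R4=12+4=16
SUB R0, 1 → R0=2-1=1
CMP R0, 0  (cmp 1,0)
JNZ L2: taken
ADD R6, R3 → R6=83+18=101
XOR R3, R6 → R3=18^101=119
LOAD R3, [R4] → R3=M[16]=17
ADD R6, R3 → R6=101+17=118
ADD R4, 4 → R4=16+4=20
SUB R0, 1 → R0=1-1=0
CMP R0, 0  (cmp 0,0)
JNZ L2: not taken
STORE R3, [8] → M[8]=17
halt.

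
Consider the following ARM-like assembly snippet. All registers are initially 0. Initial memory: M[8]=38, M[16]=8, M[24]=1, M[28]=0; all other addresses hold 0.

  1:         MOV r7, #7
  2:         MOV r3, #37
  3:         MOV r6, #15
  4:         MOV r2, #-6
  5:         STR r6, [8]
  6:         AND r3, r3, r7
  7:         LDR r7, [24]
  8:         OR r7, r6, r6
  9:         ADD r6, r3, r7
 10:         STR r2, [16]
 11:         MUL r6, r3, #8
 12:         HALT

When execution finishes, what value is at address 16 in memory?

after MOV r7, #7: r7=7
after MOV r3, #37: r3=37
after MOV r6, #15: r6=15
after MOV r2, #-6: r2=-6
STR r6, [8] → M[8]=15
after AND r3, r3, r7: r3=37&7=5
after LDR r7, [24]: r7=M[24]=1
after OR r7, r6, r6: r7=15|15=15
after ADD r6, r3, r7: r6=5+15=20
STR r2, [16] → M[16]=-6
after MUL r6, r3, #8: r6=5*8=40
halt.

-6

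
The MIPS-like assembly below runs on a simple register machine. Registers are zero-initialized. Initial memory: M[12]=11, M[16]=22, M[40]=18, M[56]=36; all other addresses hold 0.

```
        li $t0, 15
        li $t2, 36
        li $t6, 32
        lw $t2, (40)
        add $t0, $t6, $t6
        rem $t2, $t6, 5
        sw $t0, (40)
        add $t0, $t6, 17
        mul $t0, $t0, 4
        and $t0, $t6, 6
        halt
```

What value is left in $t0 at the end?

after li $t0, 15: $t0=15
after li $t2, 36: $t2=36
after li $t6, 32: $t6=32
after lw $t2, (40): $t2=M[40]=18
after add $t0, $t6, $t6: $t0=32+32=64
after rem $t2, $t6, 5: $t2=32%5=2
sw $t0, (40) → M[40]=64
after add $t0, $t6, 17: $t0=32+17=49
after mul $t0, $t0, 4: $t0=49*4=196
after and $t0, $t6, 6: $t0=32&6=0
halt.

0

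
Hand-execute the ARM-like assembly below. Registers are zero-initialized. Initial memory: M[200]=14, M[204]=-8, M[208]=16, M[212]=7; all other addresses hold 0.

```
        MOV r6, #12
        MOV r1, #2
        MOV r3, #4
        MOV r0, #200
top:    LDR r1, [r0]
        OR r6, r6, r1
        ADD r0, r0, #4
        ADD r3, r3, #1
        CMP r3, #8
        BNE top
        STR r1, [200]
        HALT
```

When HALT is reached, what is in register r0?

216

r6=12
r1=2
r3=4
r0=200
r1=M[200]=14
r6=12|14=14
r0=200+4=204
r3=4+1=5
CMP r3, #8  (cmp 5,8)
BNE top: taken
r1=M[204]=-8
r6=14|(-8)=-2
r0=204+4=208
r3=5+1=6
CMP r3, #8  (cmp 6,8)
BNE top: taken
r1=M[208]=16
r6=(-2)|16=-2
r0=208+4=212
r3=6+1=7
CMP r3, #8  (cmp 7,8)
BNE top: taken
r1=M[212]=7
r6=(-2)|7=-1
r0=212+4=216
r3=7+1=8
CMP r3, #8  (cmp 8,8)
BNE top: not taken
STR r1, [200] → M[200]=7
halt.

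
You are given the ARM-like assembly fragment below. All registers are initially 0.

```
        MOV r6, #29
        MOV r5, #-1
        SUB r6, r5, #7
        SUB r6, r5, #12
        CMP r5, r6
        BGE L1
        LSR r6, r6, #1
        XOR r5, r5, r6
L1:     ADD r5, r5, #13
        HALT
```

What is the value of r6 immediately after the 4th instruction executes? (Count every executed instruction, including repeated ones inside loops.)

-13

after MOV r6, #29: r6=29
after MOV r5, #-1: r5=-1
after SUB r6, r5, #7: r6=(-1)-7=-8
after SUB r6, r5, #12: r6=(-1)-12=-13
After step 4: r6 = -13.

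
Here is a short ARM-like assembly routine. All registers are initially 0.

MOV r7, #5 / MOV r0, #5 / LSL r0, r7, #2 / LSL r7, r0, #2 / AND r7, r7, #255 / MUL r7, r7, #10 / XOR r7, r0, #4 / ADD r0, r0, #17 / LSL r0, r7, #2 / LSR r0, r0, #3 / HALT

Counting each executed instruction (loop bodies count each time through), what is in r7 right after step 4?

r7=5
r0=5
r0=5<<2=20
r7=20<<2=80
After step 4: r7 = 80.

80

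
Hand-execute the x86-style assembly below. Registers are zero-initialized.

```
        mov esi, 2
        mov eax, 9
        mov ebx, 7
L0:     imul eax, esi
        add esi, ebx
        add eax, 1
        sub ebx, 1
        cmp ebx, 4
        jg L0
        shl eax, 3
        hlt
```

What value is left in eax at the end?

mov esi, 2 → esi=2
mov eax, 9 → eax=9
mov ebx, 7 → ebx=7
imul eax, esi → eax=9*2=18
add esi, ebx → esi=2+7=9
add eax, 1 → eax=18+1=19
sub ebx, 1 → ebx=7-1=6
cmp ebx, 4  (cmp 6,4)
jg L0: taken
imul eax, esi → eax=19*9=171
add esi, ebx → esi=9+6=15
add eax, 1 → eax=171+1=172
sub ebx, 1 → ebx=6-1=5
cmp ebx, 4  (cmp 5,4)
jg L0: taken
imul eax, esi → eax=172*15=2580
add esi, ebx → esi=15+5=20
add eax, 1 → eax=2580+1=2581
sub ebx, 1 → ebx=5-1=4
cmp ebx, 4  (cmp 4,4)
jg L0: not taken
shl eax, 3 → eax=2581<<3=20648
halt.

20648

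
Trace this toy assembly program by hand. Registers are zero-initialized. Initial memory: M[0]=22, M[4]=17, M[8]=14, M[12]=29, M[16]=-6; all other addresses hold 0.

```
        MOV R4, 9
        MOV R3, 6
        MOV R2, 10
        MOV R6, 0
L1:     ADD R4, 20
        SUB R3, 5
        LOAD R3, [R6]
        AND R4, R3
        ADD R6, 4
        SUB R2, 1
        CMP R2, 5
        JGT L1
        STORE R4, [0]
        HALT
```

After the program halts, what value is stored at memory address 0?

after MOV R4, 9: R4=9
after MOV R3, 6: R3=6
after MOV R2, 10: R2=10
after MOV R6, 0: R6=0
after ADD R4, 20: R4=9+20=29
after SUB R3, 5: R3=6-5=1
after LOAD R3, [R6]: R3=M[0]=22
after AND R4, R3: R4=29&22=20
after ADD R6, 4: R6=0+4=4
after SUB R2, 1: R2=10-1=9
CMP R2, 5  (cmp 9,5)
JGT L1: taken
after ADD R4, 20: R4=20+20=40
after SUB R3, 5: R3=22-5=17
after LOAD R3, [R6]: R3=M[4]=17
after AND R4, R3: R4=40&17=0
after ADD R6, 4: R6=4+4=8
after SUB R2, 1: R2=9-1=8
CMP R2, 5  (cmp 8,5)
JGT L1: taken
after ADD R4, 20: R4=0+20=20
after SUB R3, 5: R3=17-5=12
after LOAD R3, [R6]: R3=M[8]=14
after AND R4, R3: R4=20&14=4
after ADD R6, 4: R6=8+4=12
after SUB R2, 1: R2=8-1=7
CMP R2, 5  (cmp 7,5)
JGT L1: taken
after ADD R4, 20: R4=4+20=24
after SUB R3, 5: R3=14-5=9
after LOAD R3, [R6]: R3=M[12]=29
after AND R4, R3: R4=24&29=24
after ADD R6, 4: R6=12+4=16
after SUB R2, 1: R2=7-1=6
CMP R2, 5  (cmp 6,5)
JGT L1: taken
after ADD R4, 20: R4=24+20=44
after SUB R3, 5: R3=29-5=24
after LOAD R3, [R6]: R3=M[16]=-6
after AND R4, R3: R4=44&(-6)=40
after ADD R6, 4: R6=16+4=20
after SUB R2, 1: R2=6-1=5
CMP R2, 5  (cmp 5,5)
JGT L1: not taken
STORE R4, [0] → M[0]=40
halt.

40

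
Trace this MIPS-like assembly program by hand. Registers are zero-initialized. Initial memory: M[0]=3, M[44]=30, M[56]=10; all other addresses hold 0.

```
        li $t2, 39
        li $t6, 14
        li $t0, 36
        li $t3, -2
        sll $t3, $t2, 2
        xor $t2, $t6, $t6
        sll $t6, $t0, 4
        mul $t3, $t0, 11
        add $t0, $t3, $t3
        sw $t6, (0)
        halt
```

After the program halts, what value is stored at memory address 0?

li $t2, 39 → $t2=39
li $t6, 14 → $t6=14
li $t0, 36 → $t0=36
li $t3, -2 → $t3=-2
sll $t3, $t2, 2 → $t3=39<<2=156
xor $t2, $t6, $t6 → $t2=14^14=0
sll $t6, $t0, 4 → $t6=36<<4=576
mul $t3, $t0, 11 → $t3=36*11=396
add $t0, $t3, $t3 → $t0=396+396=792
sw $t6, (0) → M[0]=576
halt.

576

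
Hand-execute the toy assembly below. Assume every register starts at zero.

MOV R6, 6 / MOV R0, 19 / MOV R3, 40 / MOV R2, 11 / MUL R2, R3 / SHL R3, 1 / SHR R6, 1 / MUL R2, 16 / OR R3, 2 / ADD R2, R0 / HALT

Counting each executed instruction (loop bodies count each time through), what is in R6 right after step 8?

3

MOV R6, 6 → R6=6
MOV R0, 19 → R0=19
MOV R3, 40 → R3=40
MOV R2, 11 → R2=11
MUL R2, R3 → R2=11*40=440
SHL R3, 1 → R3=40<<1=80
SHR R6, 1 → R6=6>>1=3
MUL R2, 16 → R2=440*16=7040
After step 8: R6 = 3.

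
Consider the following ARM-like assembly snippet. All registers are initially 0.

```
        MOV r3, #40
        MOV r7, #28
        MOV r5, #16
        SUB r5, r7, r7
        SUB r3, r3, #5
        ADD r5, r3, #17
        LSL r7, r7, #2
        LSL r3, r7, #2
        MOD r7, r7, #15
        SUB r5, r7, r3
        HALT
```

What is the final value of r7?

7

MOV r3, #40 → r3=40
MOV r7, #28 → r7=28
MOV r5, #16 → r5=16
SUB r5, r7, r7 → r5=28-28=0
SUB r3, r3, #5 → r3=40-5=35
ADD r5, r3, #17 → r5=35+17=52
LSL r7, r7, #2 → r7=28<<2=112
LSL r3, r7, #2 → r3=112<<2=448
MOD r7, r7, #15 → r7=112%15=7
SUB r5, r7, r3 → r5=7-448=-441
halt.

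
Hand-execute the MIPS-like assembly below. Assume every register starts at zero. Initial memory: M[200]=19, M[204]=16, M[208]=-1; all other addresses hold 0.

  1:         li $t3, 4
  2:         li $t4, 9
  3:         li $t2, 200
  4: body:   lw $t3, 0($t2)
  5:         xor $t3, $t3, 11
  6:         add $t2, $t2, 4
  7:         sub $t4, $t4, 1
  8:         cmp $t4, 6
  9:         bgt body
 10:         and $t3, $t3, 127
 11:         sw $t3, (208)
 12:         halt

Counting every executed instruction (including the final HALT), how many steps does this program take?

24

after li $t3, 4: $t3=4
after li $t4, 9: $t4=9
after li $t2, 200: $t2=200
after lw $t3, 0($t2): $t3=M[200]=19
after xor $t3, $t3, 11: $t3=19^11=24
after add $t2, $t2, 4: $t2=200+4=204
after sub $t4, $t4, 1: $t4=9-1=8
cmp $t4, 6  (cmp 8,6)
bgt body: taken
after lw $t3, 0($t2): $t3=M[204]=16
after xor $t3, $t3, 11: $t3=16^11=27
after add $t2, $t2, 4: $t2=204+4=208
after sub $t4, $t4, 1: $t4=8-1=7
cmp $t4, 6  (cmp 7,6)
bgt body: taken
after lw $t3, 0($t2): $t3=M[208]=-1
after xor $t3, $t3, 11: $t3=(-1)^11=-12
after add $t2, $t2, 4: $t2=208+4=212
after sub $t4, $t4, 1: $t4=7-1=6
cmp $t4, 6  (cmp 6,6)
bgt body: not taken
after and $t3, $t3, 127: $t3=(-12)&127=116
sw $t3, (208) → M[208]=116
halt.
Total executed instructions: 24.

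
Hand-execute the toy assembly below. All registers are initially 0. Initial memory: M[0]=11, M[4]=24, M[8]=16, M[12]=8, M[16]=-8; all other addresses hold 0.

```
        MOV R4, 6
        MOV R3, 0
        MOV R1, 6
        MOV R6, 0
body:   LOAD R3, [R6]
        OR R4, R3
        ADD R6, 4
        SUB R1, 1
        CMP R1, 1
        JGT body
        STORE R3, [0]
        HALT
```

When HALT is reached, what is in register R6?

20

R4=6
R3=0
R1=6
R6=0
R3=M[0]=11
R4=6|11=15
R6=0+4=4
R1=6-1=5
CMP R1, 1  (cmp 5,1)
JGT body: taken
R3=M[4]=24
R4=15|24=31
R6=4+4=8
R1=5-1=4
CMP R1, 1  (cmp 4,1)
JGT body: taken
R3=M[8]=16
R4=31|16=31
R6=8+4=12
R1=4-1=3
CMP R1, 1  (cmp 3,1)
JGT body: taken
R3=M[12]=8
R4=31|8=31
R6=12+4=16
R1=3-1=2
CMP R1, 1  (cmp 2,1)
JGT body: taken
R3=M[16]=-8
R4=31|(-8)=-1
R6=16+4=20
R1=2-1=1
CMP R1, 1  (cmp 1,1)
JGT body: not taken
STORE R3, [0] → M[0]=-8
halt.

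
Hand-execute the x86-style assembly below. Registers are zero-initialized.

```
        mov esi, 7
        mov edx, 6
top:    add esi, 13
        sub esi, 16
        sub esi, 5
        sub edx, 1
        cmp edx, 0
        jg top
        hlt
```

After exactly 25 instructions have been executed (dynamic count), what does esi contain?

-25

mov esi, 7 → esi=7
mov edx, 6 → edx=6
add esi, 13 → esi=7+13=20
sub esi, 16 → esi=20-16=4
sub esi, 5 → esi=4-5=-1
sub edx, 1 → edx=6-1=5
cmp edx, 0  (cmp 5,0)
jg top: taken
add esi, 13 → esi=(-1)+13=12
sub esi, 16 → esi=12-16=-4
sub esi, 5 → esi=(-4)-5=-9
sub edx, 1 → edx=5-1=4
cmp edx, 0  (cmp 4,0)
jg top: taken
add esi, 13 → esi=(-9)+13=4
sub esi, 16 → esi=4-16=-12
sub esi, 5 → esi=(-12)-5=-17
sub edx, 1 → edx=4-1=3
cmp edx, 0  (cmp 3,0)
jg top: taken
add esi, 13 → esi=(-17)+13=-4
sub esi, 16 → esi=(-4)-16=-20
sub esi, 5 → esi=(-20)-5=-25
sub edx, 1 → edx=3-1=2
cmp edx, 0  (cmp 2,0)
After step 25: esi = -25.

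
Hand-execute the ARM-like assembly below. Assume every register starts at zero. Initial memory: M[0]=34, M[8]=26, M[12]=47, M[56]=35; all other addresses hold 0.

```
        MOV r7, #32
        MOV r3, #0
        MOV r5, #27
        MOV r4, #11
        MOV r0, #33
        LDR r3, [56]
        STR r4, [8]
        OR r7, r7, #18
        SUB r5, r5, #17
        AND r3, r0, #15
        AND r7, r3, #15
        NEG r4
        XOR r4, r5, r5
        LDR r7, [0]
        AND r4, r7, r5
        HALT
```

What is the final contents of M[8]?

MOV r7, #32 → r7=32
MOV r3, #0 → r3=0
MOV r5, #27 → r5=27
MOV r4, #11 → r4=11
MOV r0, #33 → r0=33
LDR r3, [56] → r3=M[56]=35
STR r4, [8] → M[8]=11
OR r7, r7, #18 → r7=32|18=50
SUB r5, r5, #17 → r5=27-17=10
AND r3, r0, #15 → r3=33&15=1
AND r7, r3, #15 → r7=1&15=1
NEG r4 → r4=-(11)=-11
XOR r4, r5, r5 → r4=10^10=0
LDR r7, [0] → r7=M[0]=34
AND r4, r7, r5 → r4=34&10=2
halt.

11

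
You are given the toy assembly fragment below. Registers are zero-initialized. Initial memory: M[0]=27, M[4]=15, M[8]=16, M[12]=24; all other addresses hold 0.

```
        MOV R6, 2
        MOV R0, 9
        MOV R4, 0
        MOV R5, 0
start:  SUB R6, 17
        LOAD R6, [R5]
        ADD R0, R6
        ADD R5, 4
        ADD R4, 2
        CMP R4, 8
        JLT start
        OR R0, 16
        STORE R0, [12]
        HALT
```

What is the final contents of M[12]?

R6=2
R0=9
R4=0
R5=0
R6=2-17=-15
R6=M[0]=27
R0=9+27=36
R5=0+4=4
R4=0+2=2
CMP R4, 8  (cmp 2,8)
JLT start: taken
R6=27-17=10
R6=M[4]=15
R0=36+15=51
R5=4+4=8
R4=2+2=4
CMP R4, 8  (cmp 4,8)
JLT start: taken
R6=15-17=-2
R6=M[8]=16
R0=51+16=67
R5=8+4=12
R4=4+2=6
CMP R4, 8  (cmp 6,8)
JLT start: taken
R6=16-17=-1
R6=M[12]=24
R0=67+24=91
R5=12+4=16
R4=6+2=8
CMP R4, 8  (cmp 8,8)
JLT start: not taken
R0=91|16=91
STORE R0, [12] → M[12]=91
halt.

91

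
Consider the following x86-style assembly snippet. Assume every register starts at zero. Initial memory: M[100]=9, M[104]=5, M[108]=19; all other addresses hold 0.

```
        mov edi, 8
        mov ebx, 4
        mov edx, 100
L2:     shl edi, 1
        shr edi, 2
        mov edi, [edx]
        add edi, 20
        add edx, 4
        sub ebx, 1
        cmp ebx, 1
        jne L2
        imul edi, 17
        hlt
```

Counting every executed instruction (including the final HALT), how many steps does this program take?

after mov edi, 8: edi=8
after mov ebx, 4: ebx=4
after mov edx, 100: edx=100
after shl edi, 1: edi=8<<1=16
after shr edi, 2: edi=16>>2=4
after mov edi, [edx]: edi=M[100]=9
after add edi, 20: edi=9+20=29
after add edx, 4: edx=100+4=104
after sub ebx, 1: ebx=4-1=3
cmp ebx, 1  (cmp 3,1)
jne L2: taken
after shl edi, 1: edi=29<<1=58
after shr edi, 2: edi=58>>2=14
after mov edi, [edx]: edi=M[104]=5
after add edi, 20: edi=5+20=25
after add edx, 4: edx=104+4=108
after sub ebx, 1: ebx=3-1=2
cmp ebx, 1  (cmp 2,1)
jne L2: taken
after shl edi, 1: edi=25<<1=50
after shr edi, 2: edi=50>>2=12
after mov edi, [edx]: edi=M[108]=19
after add edi, 20: edi=19+20=39
after add edx, 4: edx=108+4=112
after sub ebx, 1: ebx=2-1=1
cmp ebx, 1  (cmp 1,1)
jne L2: not taken
after imul edi, 17: edi=39*17=663
halt.
Total executed instructions: 29.

29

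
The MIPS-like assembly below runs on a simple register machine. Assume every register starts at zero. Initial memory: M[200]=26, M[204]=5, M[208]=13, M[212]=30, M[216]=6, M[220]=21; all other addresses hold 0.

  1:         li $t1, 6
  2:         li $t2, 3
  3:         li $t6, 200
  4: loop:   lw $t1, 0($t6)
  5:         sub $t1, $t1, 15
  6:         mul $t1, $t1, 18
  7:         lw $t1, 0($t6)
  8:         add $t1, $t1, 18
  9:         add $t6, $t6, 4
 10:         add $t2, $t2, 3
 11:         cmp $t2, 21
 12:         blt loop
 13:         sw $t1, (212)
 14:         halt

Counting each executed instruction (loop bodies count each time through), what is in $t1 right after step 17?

23

li $t1, 6 → $t1=6
li $t2, 3 → $t2=3
li $t6, 200 → $t6=200
lw $t1, 0($t6) → $t1=M[200]=26
sub $t1, $t1, 15 → $t1=26-15=11
mul $t1, $t1, 18 → $t1=11*18=198
lw $t1, 0($t6) → $t1=M[200]=26
add $t1, $t1, 18 → $t1=26+18=44
add $t6, $t6, 4 → $t6=200+4=204
add $t2, $t2, 3 → $t2=3+3=6
cmp $t2, 21  (cmp 6,21)
blt loop: taken
lw $t1, 0($t6) → $t1=M[204]=5
sub $t1, $t1, 15 → $t1=5-15=-10
mul $t1, $t1, 18 → $t1=(-10)*18=-180
lw $t1, 0($t6) → $t1=M[204]=5
add $t1, $t1, 18 → $t1=5+18=23
After step 17: $t1 = 23.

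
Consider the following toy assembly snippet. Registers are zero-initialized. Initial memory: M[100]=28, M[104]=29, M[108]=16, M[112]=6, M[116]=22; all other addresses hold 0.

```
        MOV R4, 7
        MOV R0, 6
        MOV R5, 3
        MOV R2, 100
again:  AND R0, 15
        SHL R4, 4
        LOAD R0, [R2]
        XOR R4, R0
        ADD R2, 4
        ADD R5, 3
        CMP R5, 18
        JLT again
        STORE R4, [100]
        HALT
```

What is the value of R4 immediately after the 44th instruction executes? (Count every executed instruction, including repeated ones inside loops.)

after MOV R4, 7: R4=7
after MOV R0, 6: R0=6
after MOV R5, 3: R5=3
after MOV R2, 100: R2=100
after AND R0, 15: R0=6&15=6
after SHL R4, 4: R4=7<<4=112
after LOAD R0, [R2]: R0=M[100]=28
after XOR R4, R0: R4=112^28=108
after ADD R2, 4: R2=100+4=104
after ADD R5, 3: R5=3+3=6
CMP R5, 18  (cmp 6,18)
JLT again: taken
after AND R0, 15: R0=28&15=12
after SHL R4, 4: R4=108<<4=1728
after LOAD R0, [R2]: R0=M[104]=29
after XOR R4, R0: R4=1728^29=1757
after ADD R2, 4: R2=104+4=108
after ADD R5, 3: R5=6+3=9
CMP R5, 18  (cmp 9,18)
JLT again: taken
after AND R0, 15: R0=29&15=13
after SHL R4, 4: R4=1757<<4=28112
after LOAD R0, [R2]: R0=M[108]=16
after XOR R4, R0: R4=28112^16=28096
after ADD R2, 4: R2=108+4=112
after ADD R5, 3: R5=9+3=12
CMP R5, 18  (cmp 12,18)
JLT again: taken
after AND R0, 15: R0=16&15=0
after SHL R4, 4: R4=28096<<4=449536
after LOAD R0, [R2]: R0=M[112]=6
after XOR R4, R0: R4=449536^6=449542
after ADD R2, 4: R2=112+4=116
after ADD R5, 3: R5=12+3=15
CMP R5, 18  (cmp 15,18)
JLT again: taken
after AND R0, 15: R0=6&15=6
after SHL R4, 4: R4=449542<<4=7192672
after LOAD R0, [R2]: R0=M[116]=22
after XOR R4, R0: R4=7192672^22=7192694
after ADD R2, 4: R2=116+4=120
after ADD R5, 3: R5=15+3=18
CMP R5, 18  (cmp 18,18)
JLT again: not taken
After step 44: R4 = 7192694.

7192694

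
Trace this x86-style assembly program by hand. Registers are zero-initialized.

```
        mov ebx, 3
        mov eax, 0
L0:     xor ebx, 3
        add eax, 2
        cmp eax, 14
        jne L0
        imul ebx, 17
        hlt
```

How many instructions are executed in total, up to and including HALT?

ebx=3
eax=0
ebx=3^3=0
eax=0+2=2
cmp eax, 14  (cmp 2,14)
jne L0: taken
ebx=0^3=3
eax=2+2=4
cmp eax, 14  (cmp 4,14)
jne L0: taken
ebx=3^3=0
eax=4+2=6
cmp eax, 14  (cmp 6,14)
jne L0: taken
ebx=0^3=3
eax=6+2=8
cmp eax, 14  (cmp 8,14)
jne L0: taken
ebx=3^3=0
eax=8+2=10
cmp eax, 14  (cmp 10,14)
jne L0: taken
ebx=0^3=3
eax=10+2=12
cmp eax, 14  (cmp 12,14)
jne L0: taken
ebx=3^3=0
eax=12+2=14
cmp eax, 14  (cmp 14,14)
jne L0: not taken
ebx=0*17=0
halt.
Total executed instructions: 32.

32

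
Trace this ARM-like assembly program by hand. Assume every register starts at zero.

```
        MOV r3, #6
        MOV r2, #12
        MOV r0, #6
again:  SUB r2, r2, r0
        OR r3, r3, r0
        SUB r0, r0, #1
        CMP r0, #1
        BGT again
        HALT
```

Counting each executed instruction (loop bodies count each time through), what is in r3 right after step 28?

7

r3=6
r2=12
r0=6
r2=12-6=6
r3=6|6=6
r0=6-1=5
CMP r0, #1  (cmp 5,1)
BGT again: taken
r2=6-5=1
r3=6|5=7
r0=5-1=4
CMP r0, #1  (cmp 4,1)
BGT again: taken
r2=1-4=-3
r3=7|4=7
r0=4-1=3
CMP r0, #1  (cmp 3,1)
BGT again: taken
r2=(-3)-3=-6
r3=7|3=7
r0=3-1=2
CMP r0, #1  (cmp 2,1)
BGT again: taken
r2=(-6)-2=-8
r3=7|2=7
r0=2-1=1
CMP r0, #1  (cmp 1,1)
BGT again: not taken
After step 28: r3 = 7.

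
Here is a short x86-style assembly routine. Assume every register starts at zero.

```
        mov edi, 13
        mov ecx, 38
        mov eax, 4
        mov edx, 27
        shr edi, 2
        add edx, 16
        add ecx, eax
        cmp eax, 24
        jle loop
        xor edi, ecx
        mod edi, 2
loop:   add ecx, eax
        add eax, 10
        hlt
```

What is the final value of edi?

after mov edi, 13: edi=13
after mov ecx, 38: ecx=38
after mov eax, 4: eax=4
after mov edx, 27: edx=27
after shr edi, 2: edi=13>>2=3
after add edx, 16: edx=27+16=43
after add ecx, eax: ecx=38+4=42
cmp eax, 24  (cmp 4,24)
jle loop: taken
after add ecx, eax: ecx=42+4=46
after add eax, 10: eax=4+10=14
halt.

3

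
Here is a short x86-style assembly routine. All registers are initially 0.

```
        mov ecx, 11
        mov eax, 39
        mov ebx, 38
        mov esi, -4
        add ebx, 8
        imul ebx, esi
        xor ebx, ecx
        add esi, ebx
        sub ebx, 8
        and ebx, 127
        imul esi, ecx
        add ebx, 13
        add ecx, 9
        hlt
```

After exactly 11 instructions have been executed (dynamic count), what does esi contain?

-2123

ecx=11
eax=39
ebx=38
esi=-4
ebx=38+8=46
ebx=46*(-4)=-184
ebx=(-184)^11=-189
esi=(-4)+(-189)=-193
ebx=(-189)-8=-197
ebx=(-197)&127=59
esi=(-193)*11=-2123
After step 11: esi = -2123.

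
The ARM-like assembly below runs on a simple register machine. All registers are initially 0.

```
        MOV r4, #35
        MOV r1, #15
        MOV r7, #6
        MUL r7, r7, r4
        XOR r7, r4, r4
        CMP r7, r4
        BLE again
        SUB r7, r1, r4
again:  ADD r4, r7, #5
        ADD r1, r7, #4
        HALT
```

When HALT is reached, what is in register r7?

0

r4=35
r1=15
r7=6
r7=6*35=210
r7=35^35=0
CMP r7, r4  (cmp 0,35)
BLE again: taken
r4=0+5=5
r1=0+4=4
halt.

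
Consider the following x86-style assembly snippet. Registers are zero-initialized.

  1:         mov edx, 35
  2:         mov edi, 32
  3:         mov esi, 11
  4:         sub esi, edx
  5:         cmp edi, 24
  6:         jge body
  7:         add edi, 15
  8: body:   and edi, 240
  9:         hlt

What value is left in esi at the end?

-24

mov edx, 35 → edx=35
mov edi, 32 → edi=32
mov esi, 11 → esi=11
sub esi, edx → esi=11-35=-24
cmp edi, 24  (cmp 32,24)
jge body: taken
and edi, 240 → edi=32&240=32
halt.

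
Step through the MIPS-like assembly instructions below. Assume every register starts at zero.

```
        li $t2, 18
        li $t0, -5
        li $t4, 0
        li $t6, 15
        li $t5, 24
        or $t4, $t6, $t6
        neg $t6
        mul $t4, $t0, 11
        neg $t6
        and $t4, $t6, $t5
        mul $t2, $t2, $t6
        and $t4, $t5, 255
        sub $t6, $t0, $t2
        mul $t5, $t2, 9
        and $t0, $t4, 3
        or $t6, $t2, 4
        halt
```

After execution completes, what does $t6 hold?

after li $t2, 18: $t2=18
after li $t0, -5: $t0=-5
after li $t4, 0: $t4=0
after li $t6, 15: $t6=15
after li $t5, 24: $t5=24
after or $t4, $t6, $t6: $t4=15|15=15
after neg $t6: $t6=-(15)=-15
after mul $t4, $t0, 11: $t4=(-5)*11=-55
after neg $t6: $t6=-(-15)=15
after and $t4, $t6, $t5: $t4=15&24=8
after mul $t2, $t2, $t6: $t2=18*15=270
after and $t4, $t5, 255: $t4=24&255=24
after sub $t6, $t0, $t2: $t6=(-5)-270=-275
after mul $t5, $t2, 9: $t5=270*9=2430
after and $t0, $t4, 3: $t0=24&3=0
after or $t6, $t2, 4: $t6=270|4=270
halt.

270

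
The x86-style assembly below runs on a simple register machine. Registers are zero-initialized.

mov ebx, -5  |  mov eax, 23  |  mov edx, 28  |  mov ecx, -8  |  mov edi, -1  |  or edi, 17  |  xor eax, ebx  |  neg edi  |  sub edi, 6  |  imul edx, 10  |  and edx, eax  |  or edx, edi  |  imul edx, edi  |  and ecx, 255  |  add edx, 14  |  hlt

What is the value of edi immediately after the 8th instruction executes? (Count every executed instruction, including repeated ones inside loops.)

1

mov ebx, -5 → ebx=-5
mov eax, 23 → eax=23
mov edx, 28 → edx=28
mov ecx, -8 → ecx=-8
mov edi, -1 → edi=-1
or edi, 17 → edi=(-1)|17=-1
xor eax, ebx → eax=23^(-5)=-20
neg edi → edi=-(-1)=1
After step 8: edi = 1.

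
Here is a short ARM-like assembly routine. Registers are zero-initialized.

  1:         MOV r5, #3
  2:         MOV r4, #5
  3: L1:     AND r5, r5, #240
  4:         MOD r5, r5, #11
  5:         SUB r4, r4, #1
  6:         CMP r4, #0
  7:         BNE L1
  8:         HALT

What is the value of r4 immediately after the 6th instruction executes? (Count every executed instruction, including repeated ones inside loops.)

MOV r5, #3 → r5=3
MOV r4, #5 → r4=5
AND r5, r5, #240 → r5=3&240=0
MOD r5, r5, #11 → r5=0%11=0
SUB r4, r4, #1 → r4=5-1=4
CMP r4, #0  (cmp 4,0)
After step 6: r4 = 4.

4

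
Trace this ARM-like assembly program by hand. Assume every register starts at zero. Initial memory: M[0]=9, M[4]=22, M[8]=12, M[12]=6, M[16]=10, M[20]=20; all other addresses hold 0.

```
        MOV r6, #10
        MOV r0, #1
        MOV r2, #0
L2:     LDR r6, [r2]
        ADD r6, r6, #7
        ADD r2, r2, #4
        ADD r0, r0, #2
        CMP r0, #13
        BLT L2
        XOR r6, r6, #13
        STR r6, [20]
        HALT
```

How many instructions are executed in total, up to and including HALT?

42

MOV r6, #10 → r6=10
MOV r0, #1 → r0=1
MOV r2, #0 → r2=0
LDR r6, [r2] → r6=M[0]=9
ADD r6, r6, #7 → r6=9+7=16
ADD r2, r2, #4 → r2=0+4=4
ADD r0, r0, #2 → r0=1+2=3
CMP r0, #13  (cmp 3,13)
BLT L2: taken
LDR r6, [r2] → r6=M[4]=22
ADD r6, r6, #7 → r6=22+7=29
ADD r2, r2, #4 → r2=4+4=8
ADD r0, r0, #2 → r0=3+2=5
CMP r0, #13  (cmp 5,13)
BLT L2: taken
LDR r6, [r2] → r6=M[8]=12
ADD r6, r6, #7 → r6=12+7=19
ADD r2, r2, #4 → r2=8+4=12
ADD r0, r0, #2 → r0=5+2=7
CMP r0, #13  (cmp 7,13)
BLT L2: taken
LDR r6, [r2] → r6=M[12]=6
ADD r6, r6, #7 → r6=6+7=13
ADD r2, r2, #4 → r2=12+4=16
ADD r0, r0, #2 → r0=7+2=9
CMP r0, #13  (cmp 9,13)
BLT L2: taken
LDR r6, [r2] → r6=M[16]=10
ADD r6, r6, #7 → r6=10+7=17
ADD r2, r2, #4 → r2=16+4=20
ADD r0, r0, #2 → r0=9+2=11
CMP r0, #13  (cmp 11,13)
BLT L2: taken
LDR r6, [r2] → r6=M[20]=20
ADD r6, r6, #7 → r6=20+7=27
ADD r2, r2, #4 → r2=20+4=24
ADD r0, r0, #2 → r0=11+2=13
CMP r0, #13  (cmp 13,13)
BLT L2: not taken
XOR r6, r6, #13 → r6=27^13=22
STR r6, [20] → M[20]=22
halt.
Total executed instructions: 42.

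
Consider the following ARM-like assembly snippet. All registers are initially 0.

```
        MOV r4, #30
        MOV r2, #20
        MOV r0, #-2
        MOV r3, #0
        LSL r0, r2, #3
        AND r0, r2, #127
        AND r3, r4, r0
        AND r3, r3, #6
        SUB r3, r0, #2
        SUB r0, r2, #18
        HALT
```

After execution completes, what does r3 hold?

MOV r4, #30 → r4=30
MOV r2, #20 → r2=20
MOV r0, #-2 → r0=-2
MOV r3, #0 → r3=0
LSL r0, r2, #3 → r0=20<<3=160
AND r0, r2, #127 → r0=20&127=20
AND r3, r4, r0 → r3=30&20=20
AND r3, r3, #6 → r3=20&6=4
SUB r3, r0, #2 → r3=20-2=18
SUB r0, r2, #18 → r0=20-18=2
halt.

18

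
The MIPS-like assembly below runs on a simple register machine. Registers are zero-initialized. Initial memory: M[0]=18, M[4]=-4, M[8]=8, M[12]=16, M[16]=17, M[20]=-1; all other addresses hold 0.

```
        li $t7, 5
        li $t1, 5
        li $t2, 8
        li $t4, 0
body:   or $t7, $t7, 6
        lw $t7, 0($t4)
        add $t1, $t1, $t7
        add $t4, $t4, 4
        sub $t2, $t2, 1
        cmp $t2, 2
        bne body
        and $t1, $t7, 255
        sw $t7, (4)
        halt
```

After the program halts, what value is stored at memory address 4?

-1

$t7=5
$t1=5
$t2=8
$t4=0
$t7=5|6=7
$t7=M[0]=18
$t1=5+18=23
$t4=0+4=4
$t2=8-1=7
cmp $t2, 2  (cmp 7,2)
bne body: taken
$t7=18|6=22
$t7=M[4]=-4
$t1=23+(-4)=19
$t4=4+4=8
$t2=7-1=6
cmp $t2, 2  (cmp 6,2)
bne body: taken
$t7=(-4)|6=-2
$t7=M[8]=8
$t1=19+8=27
$t4=8+4=12
$t2=6-1=5
cmp $t2, 2  (cmp 5,2)
bne body: taken
$t7=8|6=14
$t7=M[12]=16
$t1=27+16=43
$t4=12+4=16
$t2=5-1=4
cmp $t2, 2  (cmp 4,2)
bne body: taken
$t7=16|6=22
$t7=M[16]=17
$t1=43+17=60
$t4=16+4=20
$t2=4-1=3
cmp $t2, 2  (cmp 3,2)
bne body: taken
$t7=17|6=23
$t7=M[20]=-1
$t1=60+(-1)=59
$t4=20+4=24
$t2=3-1=2
cmp $t2, 2  (cmp 2,2)
bne body: not taken
$t1=(-1)&255=255
sw $t7, (4) → M[4]=-1
halt.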